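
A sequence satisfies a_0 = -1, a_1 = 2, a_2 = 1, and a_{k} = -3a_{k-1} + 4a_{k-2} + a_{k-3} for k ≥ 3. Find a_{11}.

The ordinary generating function has denominator 1 + 3z - 4z^2 - z^3.
Iterating the recurrence: a_0,…,a_{11} = -1, 2, 1, 4, -6, 35, -125, 509, -1992, 7887, -31120, 122916.

122916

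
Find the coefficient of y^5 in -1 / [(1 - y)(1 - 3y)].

Partial fractions give a closed form: a_n = (1/2)·1^n + (-3/2)·3^n.
At n = 5: a_5 = -364.

-364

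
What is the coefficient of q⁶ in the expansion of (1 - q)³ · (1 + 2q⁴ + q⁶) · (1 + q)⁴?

(1 - q)³ has coefficients 1,-3,3,-1 for degrees 0…3.
(1 + 2q⁴ + q⁶) has coefficients 1,0,0,0,2,0,1 for degrees 0…6.
Finally multiplying by (1 + q)⁴, the product of all factors after the first has coefficients 1,4,6,4,3,8,13 for degrees 0…6.
[q⁶] = 1·13 − 3·8 + 3·3 − 1·4 = -6.

-6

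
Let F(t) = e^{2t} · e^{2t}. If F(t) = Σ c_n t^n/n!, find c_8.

65536

The EGF product rule gives c_8 = Σ_{k_1+k_2=8} C(8; k_1,k_2) · ∏ g_i(k_i), where e^{2t} gives (2)^k; e^{2t} gives (2)^k.
g_1(k) for k = 0…8: 1, 2, 4, 8, 16, 32, 64, 128, 256.
g_2(k) for k = 0…8: 1, 2, 4, 8, 16, 32, 64, 128, 256.
c_8 = Σ_k C(8,k)·g_1(k)·g_2(8−k) = 1·1·256 + 8·2·128 + 28·4·64 + 56·8·32 + 70·16·16 + 56·32·8 + 28·64·4 + 8·128·2 + 1·256·1 = 256 + 2048 + 7168 + 14336 + 17920 + 14336 + 7168 + 2048 + 256 = 65536.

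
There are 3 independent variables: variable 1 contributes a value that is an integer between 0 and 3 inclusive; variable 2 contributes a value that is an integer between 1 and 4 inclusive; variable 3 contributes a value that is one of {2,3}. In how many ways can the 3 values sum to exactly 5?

The generating function for the choices is (1 + y + y² + y³)·(y + y² + y³ + y⁴)·(y² + y³); the count is [y⁵].
(1 + y + y² + y³) has coefficients 1,1,1,1 for degrees 0…3.
(y + y² + y³ + y⁴) has coefficients 0,1,1,1,1,0 for degrees 0…5.
Finally multiplying by (y² + y³), the product of all factors after the first has coefficients 0,0,0,1,2,2 for degrees 0…5.
[y⁵] = 1·2 + 1·2 + 1·1 + 1·0 = 5.

5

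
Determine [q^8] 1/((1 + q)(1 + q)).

The denominator gives the recurrence a_n = −2a_(n−1) − a_(n−2) for n ≥ 2; the numerator fixes a_0 = 1, a_1 = -2.
Iterating: 1, -2, 3, -4, 5, -6, 7, -8, 9, so a_8 = 9.

9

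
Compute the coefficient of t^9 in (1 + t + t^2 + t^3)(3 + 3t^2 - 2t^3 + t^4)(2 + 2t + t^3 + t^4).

(1 + t + t^2 + t^3) has coefficients 1,1,1,1 for degrees 0…3.
(3 + 3t^2 - 2t^3 + t^4) has coefficients 3,0,3,-2,1,0,0,0,0,0 for degrees 0…9.
Finally multiplying by (2 + 2t + t^3 + t^4), the product of all factors after the first has coefficients 6,6,6,5,1,5,1,-1,1,0 for degrees 0…9.
[t^9] = 1·0 + 1·1 + 1·(-1) + 1·1 = 1.

1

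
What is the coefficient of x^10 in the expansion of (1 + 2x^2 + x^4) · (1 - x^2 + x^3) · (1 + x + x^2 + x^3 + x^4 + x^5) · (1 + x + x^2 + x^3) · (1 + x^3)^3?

(1 + 2x^2 + x^4) has coefficients 1,0,2,0,1 for degrees 0…4.
(1 - x^2 + x^3) has coefficients 1,0,-1,1,0,0,0,0,0,0,0 for degrees 0…10.
Multiplying by (1 + x + x^2 + x^3 + x^4 + x^5) gives running coefficients 1,1,0,1,1,1,0,0,1,0,0 for degrees 0…10.
Multiplying by (1 + x + x^2 + x^3) gives running coefficients 1,2,2,3,3,3,3,2,2,1,1 for degrees 0…10.
Finally multiplying by (1 + x^3)^3, the product of all factors after the first has coefficients 1,2,2,6,9,9,15,17,17,20,18 for degrees 0…10.
[x^10] = 1·18 + 2·17 + 1·15 = 67.

67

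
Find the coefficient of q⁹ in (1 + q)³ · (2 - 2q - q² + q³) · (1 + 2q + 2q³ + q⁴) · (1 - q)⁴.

-20

(1 + q)³ has coefficients 1,3,3,1 for degrees 0…3.
(2 - 2q - q² + q³) has coefficients 2,-2,-1,1,0,0,0,0,0,0 for degrees 0…9.
Multiplying by (1 + 2q + 2q³ + q⁴) gives running coefficients 2,2,-5,3,0,-4,1,1,0,0 for degrees 0…9.
Finally multiplying by (1 - q)⁴, the product of all factors after the first has coefficients 2,-6,-1,27,-48,36,0,-24,18,-2 for degrees 0…9.
[q⁹] = 1·(-2) + 3·18 + 3·(-24) + 1·0 = -20.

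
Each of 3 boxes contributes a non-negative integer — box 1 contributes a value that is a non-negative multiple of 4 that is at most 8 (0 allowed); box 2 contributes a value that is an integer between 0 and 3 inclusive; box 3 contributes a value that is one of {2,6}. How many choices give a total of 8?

The generating function for the choices is (1 + y⁴ + y⁸)·(1 + y + y² + y³)·(y² + y⁶); the count is [y⁸].
(1 + y⁴ + y⁸) has coefficients 1,0,0,0,1,0,0,0,1 for degrees 0…8.
(1 + y + y² + y³) has coefficients 1,1,1,1,0,0,0,0,0 for degrees 0…8.
Finally multiplying by (y² + y⁶), the product of all factors after the first has coefficients 0,0,1,1,1,1,1,1,1 for degrees 0…8.
[y⁸] = 1·1 + 1·1 + 1·0 = 2.

2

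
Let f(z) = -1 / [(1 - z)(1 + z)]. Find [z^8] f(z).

-1

The denominator gives the recurrence a_n = a_(n−2) for n ≥ 2; the numerator fixes a_0 = -1, a_1 = 0.
Iterating: -1, 0, -1, 0, -1, 0, -1, 0, -1, so a_8 = -1.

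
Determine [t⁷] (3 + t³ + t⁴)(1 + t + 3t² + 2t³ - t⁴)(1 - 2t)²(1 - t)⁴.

(3 + t³ + t⁴) has coefficients 3,0,0,1,1 for degrees 0…4.
(1 + t + 3t² + 2t³ - t⁴) has coefficients 1,1,3,2,-1,0,0,0 for degrees 0…7.
Multiplying by (1 - 2t)² gives running coefficients 1,-3,3,-6,3,12,-4,0 for degrees 0…7.
Finally multiplying by (1 - t)⁴, the product of all factors after the first has coefficients 1,-7,21,-40,58,-51,-7,70 for degrees 0…7.
[t⁷] = 3·70 + 1·58 + 1·(-40) = 228.

228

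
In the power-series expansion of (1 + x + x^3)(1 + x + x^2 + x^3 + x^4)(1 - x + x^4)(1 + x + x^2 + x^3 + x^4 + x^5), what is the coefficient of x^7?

7

(1 + x + x^3) has coefficients 1,1,0,1 for degrees 0…3.
(1 + x + x^2 + x^3 + x^4) has coefficients 1,1,1,1,1,0,0,0 for degrees 0…7.
Multiplying by (1 - x + x^4) gives running coefficients 1,0,0,0,1,0,1,1 for degrees 0…7.
Finally multiplying by (1 + x + x^2 + x^3 + x^4 + x^5), the product of all factors after the first has coefficients 1,1,1,1,2,2,2,3 for degrees 0…7.
[x^7] = 1·3 + 1·2 + 1·2 = 7.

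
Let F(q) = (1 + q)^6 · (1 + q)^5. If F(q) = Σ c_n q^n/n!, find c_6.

The EGF product rule gives c_6 = Σ_{k_1+k_2=6} C(6; k_1,k_2) · ∏ g_i(k_i), where (1+q)^6 gives the falling factorial (6)_k; (1+q)^5 gives the falling factorial (5)_k.
g_1(k) for k = 0…6: 1, 6, 30, 120, 360, 720, 720.
g_2(k) for k = 0…6: 1, 5, 20, 60, 120, 120, 0.
c_6 = Σ_k C(6,k)·g_1(k)·g_2(6−k) = 6·6·120 + 15·30·120 + 20·120·60 + 15·360·20 + 6·720·5 + 1·720·1 = 4320 + 54000 + 144000 + 108000 + 21600 + 720 = 332640.

332640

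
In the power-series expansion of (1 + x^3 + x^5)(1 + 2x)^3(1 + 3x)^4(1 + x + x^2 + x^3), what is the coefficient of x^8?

9848

(1 + x^3 + x^5) has coefficients 1,0,0,1,0,1 for degrees 0…5.
(1 + 2x)^3 has coefficients 1,6,12,8,0,0,0,0,0 for degrees 0…8.
Multiplying by (1 + 3x)^4 gives running coefficients 1,18,138,584,1473,2214,1836,648,0 for degrees 0…8.
Finally multiplying by (1 + x + x^2 + x^3), the product of all factors after the first has coefficients 1,19,157,741,2213,4409,6107,6171,4698 for degrees 0…8.
[x^8] = 1·4698 + 1·4409 + 1·741 = 9848.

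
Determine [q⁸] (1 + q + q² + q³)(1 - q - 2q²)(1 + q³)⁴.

(1 + q + q² + q³) has coefficients 1,1,1,1 for degrees 0…3.
(1 - q - 2q²) has coefficients 1,-1,-2,0,0,0,0,0,0 for degrees 0…8.
Finally multiplying by (1 + q³)⁴, the product of all factors after the first has coefficients 1,-1,-2,4,-4,-8,6,-6,-12 for degrees 0…8.
[q⁸] = 1·(-12) + 1·(-6) + 1·6 + 1·(-8) = -20.

-20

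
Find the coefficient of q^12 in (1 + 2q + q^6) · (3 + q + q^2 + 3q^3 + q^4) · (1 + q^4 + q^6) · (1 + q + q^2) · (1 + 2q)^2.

(1 + 2q + q^6) has coefficients 1,2,0,0,0,0,1 for degrees 0…6.
(3 + q + q^2 + 3q^3 + q^4) has coefficients 3,1,1,3,1,0,0,0,0,0,0,0,0 for degrees 0…12.
Multiplying by (1 + q^4 + q^6) gives running coefficients 3,1,1,3,4,1,4,4,2,3,1,0,0 for degrees 0…12.
Multiplying by (1 + q + q^2) gives running coefficients 3,4,5,5,8,8,9,9,10,9,6,4,1 for degrees 0…12.
Finally multiplying by (1 + 2q)^2, the product of all factors after the first has coefficients 3,16,33,41,48,60,73,77,82,85,82,64,41 for degrees 0…12.
[q^12] = 1·41 + 2·64 + 1·73 = 242.

242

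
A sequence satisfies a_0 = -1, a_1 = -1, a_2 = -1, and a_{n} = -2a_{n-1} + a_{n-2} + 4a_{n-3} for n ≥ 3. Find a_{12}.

The ordinary generating function has denominator 1 + 2z - z^2 - 4z^3.
Iterating the recurrence: a_0,…,a_{12} = -1, -1, -1, -3, 1, -9, 7, -19, 9, -9, -49, 125, -335.

-335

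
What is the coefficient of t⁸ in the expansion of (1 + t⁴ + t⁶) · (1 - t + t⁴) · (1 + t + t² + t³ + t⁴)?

(1 + t⁴ + t⁶) has coefficients 1,0,0,0,1,0,1 for degrees 0…6.
(1 - t + t⁴) has coefficients 1,-1,0,0,1,0,0,0,0 for degrees 0…8.
Finally multiplying by (1 + t + t² + t³ + t⁴), the product of all factors after the first has coefficients 1,0,0,0,1,0,1,1,1 for degrees 0…8.
[t⁸] = 1·1 + 1·1 + 1·0 = 2.

2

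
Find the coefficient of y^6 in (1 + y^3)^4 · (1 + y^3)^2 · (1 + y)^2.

(1 + y^3)^4 has coefficients 1,0,0,4,0,0,6 for degrees 0…6.
(1 + y^3)^2 has coefficients 1,0,0,2,0,0,1 for degrees 0…6.
Finally multiplying by (1 + y)^2, the product of all factors after the first has coefficients 1,2,1,2,4,2,1 for degrees 0…6.
[y^6] = 1·1 + 4·2 + 6·1 = 15.

15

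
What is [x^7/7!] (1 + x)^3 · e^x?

The EGF product rule gives c_7 = Σ_{k_1+k_2=7} C(7; k_1,k_2) · ∏ g_i(k_i), where (1+x)^3 gives the falling factorial (3)_k; e^x gives (1)^k.
g_1(k) for k = 0…7: 1, 3, 6, 6, 0, 0, 0, 0.
g_2(k) for k = 0…7: 1, 1, 1, 1, 1, 1, 1, 1.
c_7 = Σ_k C(7,k)·g_1(k)·g_2(7−k) = 1·1·1 + 7·3·1 + 21·6·1 + 35·6·1 = 1 + 21 + 126 + 210 = 358.

358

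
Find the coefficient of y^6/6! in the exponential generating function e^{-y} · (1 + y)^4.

37

The EGF product rule gives c_6 = Σ_{k_1+k_2=6} C(6; k_1,k_2) · ∏ g_i(k_i), where e^{-y} gives (-1)^k; (1+y)^4 gives the falling factorial (4)_k.
g_1(k) for k = 0…6: 1, -1, 1, -1, 1, -1, 1.
g_2(k) for k = 0…6: 1, 4, 12, 24, 24, 0, 0.
c_6 = Σ_k C(6,k)·g_1(k)·g_2(6−k) = 15·1·24 + 20·(-1)·24 + 15·1·12 + 6·(-1)·4 + 1·1·1 = 360 − 480 + 180 − 24 + 1 = 37.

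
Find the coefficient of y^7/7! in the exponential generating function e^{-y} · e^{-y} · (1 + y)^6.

-800

The EGF product rule gives c_7 = Σ_{k_1+k_2+k_3=7} C(7; k_1,k_2,k_3) · ∏ g_i(k_i), where e^{-y} gives (-1)^k; e^{-y} gives (-1)^k; (1+y)^6 gives the falling factorial (6)_k.
g_1(k) for k = 0…7: 1, -1, 1, -1, 1, -1, 1, -1.
g_2(k) for k = 0…7: 1, -1, 1, -1, 1, -1, 1, -1.
g_3(k) for k = 0…7: 1, 6, 30, 120, 360, 720, 720, 0.
First combine the last two factors: h(k) = Σ_j C(k,j)·g_2(j)·g_3(k−j) for k = 0…7: 1, 5, 19, 47, 37, -151, -185, 1091.
c_7 = Σ_k C(7,k)·g_1(k)·h(7−k) = 1·1·1091 + 7·(-1)·(-185) + 21·1·(-151) + 35·(-1)·37 + 35·1·47 + 21·(-1)·19 + 7·1·5 + 1·(-1)·1 = 1091 + 1295 − 3171 − 1295 + 1645 − 399 + 35 − 1 = -800.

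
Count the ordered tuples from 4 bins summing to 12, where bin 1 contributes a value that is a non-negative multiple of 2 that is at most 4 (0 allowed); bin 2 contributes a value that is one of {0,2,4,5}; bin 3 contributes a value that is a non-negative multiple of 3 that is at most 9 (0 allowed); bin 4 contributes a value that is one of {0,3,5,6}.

14

The generating function for the choices is (1 + t^2 + t^4)·(1 + t^2 + t^4 + t^5)·(1 + t^3 + t^6 + t^9)·(1 + t^3 + t^5 + t^6); the count is [t^12].
(1 + t^2 + t^4) has coefficients 1,0,1,0,1 for degrees 0…4.
(1 + t^2 + t^4 + t^5) has coefficients 1,0,1,0,1,1,0,0,0,0,0,0,0 for degrees 0…12.
Multiplying by (1 + t^3 + t^6 + t^9) gives running coefficients 1,0,1,1,1,2,1,1,2,1,1,2,0 for degrees 0…12.
Finally multiplying by (1 + t^3 + t^5 + t^6), the product of all factors after the first has coefficients 1,0,1,2,1,4,3,3,6,4,5,7,3 for degrees 0…12.
[t^12] = 1·3 + 1·5 + 1·6 = 14.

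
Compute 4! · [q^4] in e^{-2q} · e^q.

1

The EGF product rule gives c_4 = Σ_{k_1+k_2=4} C(4; k_1,k_2) · ∏ g_i(k_i), where e^{-2q} gives (-2)^k; e^q gives (1)^k.
g_1(k) for k = 0…4: 1, -2, 4, -8, 16.
g_2(k) for k = 0…4: 1, 1, 1, 1, 1.
c_4 = Σ_k C(4,k)·g_1(k)·g_2(4−k) = 1·1·1 + 4·(-2)·1 + 6·4·1 + 4·(-8)·1 + 1·16·1 = 1 − 8 + 24 − 32 + 16 = 1.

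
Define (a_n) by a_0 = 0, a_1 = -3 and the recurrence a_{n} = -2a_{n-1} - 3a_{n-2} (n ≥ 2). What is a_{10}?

The ordinary generating function has denominator 1 + 2x + 3x^2.
Iterating the recurrence: a_0,…,a_{10} = 0, -3, 6, -3, -12, 33, -30, -39, 168, -219, -66.

-66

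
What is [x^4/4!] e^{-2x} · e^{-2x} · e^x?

The EGF product rule gives c_4 = Σ_{k_1+k_2+k_3=4} C(4; k_1,k_2,k_3) · ∏ g_i(k_i), where e^{-2x} gives (-2)^k; e^{-2x} gives (-2)^k; e^x gives (1)^k.
g_1(k) for k = 0…4: 1, -2, 4, -8, 16.
g_2(k) for k = 0…4: 1, -2, 4, -8, 16.
g_3(k) for k = 0…4: 1, 1, 1, 1, 1.
First combine the last two factors: h(k) = Σ_j C(k,j)·g_2(j)·g_3(k−j) for k = 0…4: 1, -1, 1, -1, 1.
c_4 = Σ_k C(4,k)·g_1(k)·h(4−k) = 1·1·1 + 4·(-2)·(-1) + 6·4·1 + 4·(-8)·(-1) + 1·16·1 = 1 + 8 + 24 + 32 + 16 = 81.

81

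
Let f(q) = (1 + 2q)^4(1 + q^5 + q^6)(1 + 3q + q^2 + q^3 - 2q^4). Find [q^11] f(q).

(1 + 2q)^4 has coefficients 1,8,24,32,16 for degrees 0…4.
(1 + q^5 + q^6) has coefficients 1,0,0,0,0,1,1,0,0,0,0,0 for degrees 0…11.
Finally multiplying by (1 + 3q + q^2 + q^3 - 2q^4), the product of all factors after the first has coefficients 1,3,1,1,-2,1,4,4,2,-1,-2,0 for degrees 0…11.
[q^11] = 1·0 + 8·(-2) + 24·(-1) + 32·2 + 16·4 = 88.

88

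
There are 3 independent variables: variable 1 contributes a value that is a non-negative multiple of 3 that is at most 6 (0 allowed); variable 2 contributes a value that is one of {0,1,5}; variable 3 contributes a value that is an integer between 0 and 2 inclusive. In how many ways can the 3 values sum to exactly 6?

3

The generating function for the choices is (1 + z³ + z⁶)·(1 + z + z⁵)·(1 + z + z²); the count is [z⁶].
(1 + z³ + z⁶) has coefficients 1,0,0,1,0,0,1 for degrees 0…6.
(1 + z + z⁵) has coefficients 1,1,0,0,0,1,0 for degrees 0…6.
Finally multiplying by (1 + z + z²), the product of all factors after the first has coefficients 1,2,2,1,0,1,1 for degrees 0…6.
[z⁶] = 1·1 + 1·1 + 1·1 = 3.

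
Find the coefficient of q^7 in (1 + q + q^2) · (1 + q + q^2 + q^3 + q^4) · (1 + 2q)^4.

(1 + q + q^2) has coefficients 1,1,1 for degrees 0…2.
(1 + q + q^2 + q^3 + q^4) has coefficients 1,1,1,1,1,0,0,0 for degrees 0…7.
Finally multiplying by (1 + 2q)^4, the product of all factors after the first has coefficients 1,9,33,65,81,80,72,48 for degrees 0…7.
[q^7] = 1·48 + 1·72 + 1·80 = 200.

200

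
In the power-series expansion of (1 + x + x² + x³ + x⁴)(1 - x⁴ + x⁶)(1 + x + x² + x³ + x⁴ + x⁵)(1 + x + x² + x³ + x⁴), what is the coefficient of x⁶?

16

(1 + x + x² + x³ + x⁴) has coefficients 1,1,1,1,1 for degrees 0…4.
(1 - x⁴ + x⁶) has coefficients 1,0,0,0,-1,0,1 for degrees 0…6.
Multiplying by (1 + x + x² + x³ + x⁴ + x⁵) gives running coefficients 1,1,1,1,0,0,0 for degrees 0…6.
Finally multiplying by (1 + x + x² + x³ + x⁴), the product of all factors after the first has coefficients 1,2,3,4,4,3,2 for degrees 0…6.
[x⁶] = 1·2 + 1·3 + 1·4 + 1·4 + 1·3 = 16.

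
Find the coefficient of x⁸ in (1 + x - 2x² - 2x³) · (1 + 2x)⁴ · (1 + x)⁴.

-1104

(1 + x - 2x² - 2x³) has coefficients 1,1,-2,-2 for degrees 0…3.
(1 + 2x)⁴ has coefficients 1,8,24,32,16,0,0,0,0 for degrees 0…8.
Finally multiplying by (1 + x)⁴, the product of all factors after the first has coefficients 1,12,62,180,321,360,248,96,16 for degrees 0…8.
[x⁸] = 1·16 + 1·96 − 2·248 − 2·360 = -1104.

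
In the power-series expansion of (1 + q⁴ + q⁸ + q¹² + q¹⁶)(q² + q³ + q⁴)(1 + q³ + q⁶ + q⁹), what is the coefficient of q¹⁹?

3

(1 + q⁴ + q⁸ + q¹² + q¹⁶) has coefficients 1,0,0,0,1,0,0,0,1,0,0,0,1,0,0,0,1 for degrees 0…16.
(q² + q³ + q⁴) has coefficients 0,0,1,1,1,0,0,0,0,0,0,0,0,0,0,0,0,0,0,0 for degrees 0…19.
Finally multiplying by (1 + q³ + q⁶ + q⁹), the product of all factors after the first has coefficients 0,0,1,1,1,1,1,1,1,1,1,1,1,1,0,0,0,0,0,0 for degrees 0…19.
[q¹⁹] = 1·0 + 1·0 + 1·1 + 1·1 + 1·1 = 3.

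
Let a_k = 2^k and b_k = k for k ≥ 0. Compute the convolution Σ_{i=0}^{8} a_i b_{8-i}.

Write out a_i and b_{8-i} for i = 0,…,8 and sum the products.
Σ = 1·8 + 2·7 + 4·6 + 8·5 + 16·4 + 32·3 + 64·2 + 128·1 + 256·0 = 502.

502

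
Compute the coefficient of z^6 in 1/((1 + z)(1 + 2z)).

Partial fractions give a closed form: a_n = (-1)·(-1)^n + (2)·(-2)^n.
At n = 6: a_6 = 127.

127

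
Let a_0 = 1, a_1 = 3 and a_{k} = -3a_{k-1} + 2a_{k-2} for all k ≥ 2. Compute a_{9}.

54531

The ordinary generating function has denominator 1 + 3y - 2y^2.
Iterating the recurrence: a_0,…,a_{9} = 1, 3, -7, 27, -95, 339, -1207, 4299, -15311, 54531.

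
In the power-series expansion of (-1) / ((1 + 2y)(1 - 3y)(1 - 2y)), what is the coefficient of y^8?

The denominator gives the recurrence a_n = 3a_(n−1) + 4a_(n−2) − 12a_(n−3) for n ≥ 3; the numerator fixes a_0 = -1, a_1 = -3, a_2 = -13.
Iterating: -1, -3, -13, -39, -133, -399, -1261, -3783, -11605, so a_8 = -11605.

-11605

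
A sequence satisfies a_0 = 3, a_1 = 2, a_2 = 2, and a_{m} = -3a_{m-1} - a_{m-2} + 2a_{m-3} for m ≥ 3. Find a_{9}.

-418

The ordinary generating function has denominator 1 + 3z + z^2 - 2z^3.
Iterating the recurrence: a_0,…,a_{9} = 3, 2, 2, -2, 8, -18, 42, -92, 198, -418.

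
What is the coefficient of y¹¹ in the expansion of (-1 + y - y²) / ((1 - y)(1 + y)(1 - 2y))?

-2047

Partial fractions give a closed form: a_n = (1/2)·1^n + (-1/2)·(-1)^n + (-1)·2^n.
At n = 11: a_11 = -2047.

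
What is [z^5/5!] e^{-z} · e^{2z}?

The EGF product rule gives c_5 = Σ_{k_1+k_2=5} C(5; k_1,k_2) · ∏ g_i(k_i), where e^{-z} gives (-1)^k; e^{2z} gives (2)^k.
g_1(k) for k = 0…5: 1, -1, 1, -1, 1, -1.
g_2(k) for k = 0…5: 1, 2, 4, 8, 16, 32.
c_5 = Σ_k C(5,k)·g_1(k)·g_2(5−k) = 1·1·32 + 5·(-1)·16 + 10·1·8 + 10·(-1)·4 + 5·1·2 + 1·(-1)·1 = 32 − 80 + 80 − 40 + 10 − 1 = 1.

1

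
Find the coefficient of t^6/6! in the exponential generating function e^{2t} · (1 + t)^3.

3040

The EGF product rule gives c_6 = Σ_{k_1+k_2=6} C(6; k_1,k_2) · ∏ g_i(k_i), where e^{2t} gives (2)^k; (1+t)^3 gives the falling factorial (3)_k.
g_1(k) for k = 0…6: 1, 2, 4, 8, 16, 32, 64.
g_2(k) for k = 0…6: 1, 3, 6, 6, 0, 0, 0.
c_6 = Σ_k C(6,k)·g_1(k)·g_2(6−k) = 20·8·6 + 15·16·6 + 6·32·3 + 1·64·1 = 960 + 1440 + 576 + 64 = 3040.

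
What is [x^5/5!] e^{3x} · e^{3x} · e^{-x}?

3125

The EGF product rule gives c_5 = Σ_{k_1+k_2+k_3=5} C(5; k_1,k_2,k_3) · ∏ g_i(k_i), where e^{3x} gives (3)^k; e^{3x} gives (3)^k; e^{-x} gives (-1)^k.
g_1(k) for k = 0…5: 1, 3, 9, 27, 81, 243.
g_2(k) for k = 0…5: 1, 3, 9, 27, 81, 243.
g_3(k) for k = 0…5: 1, -1, 1, -1, 1, -1.
First combine the last two factors: h(k) = Σ_j C(k,j)·g_2(j)·g_3(k−j) for k = 0…5: 1, 2, 4, 8, 16, 32.
c_5 = Σ_k C(5,k)·g_1(k)·h(5−k) = 1·1·32 + 5·3·16 + 10·9·8 + 10·27·4 + 5·81·2 + 1·243·1 = 32 + 240 + 720 + 1080 + 810 + 243 = 3125.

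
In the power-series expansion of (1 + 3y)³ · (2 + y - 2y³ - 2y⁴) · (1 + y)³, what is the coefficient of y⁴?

(1 + 3y)³ has coefficients 1,9,27,27 for degrees 0…3.
(2 + y - 2y³ - 2y⁴) has coefficients 2,1,0,-2,-2 for degrees 0…4.
Finally multiplying by (1 + y)³, the product of all factors after the first has coefficients 2,7,9,3,-7 for degrees 0…4.
[y⁴] = 1·(-7) + 9·3 + 27·9 + 27·7 = 452.

452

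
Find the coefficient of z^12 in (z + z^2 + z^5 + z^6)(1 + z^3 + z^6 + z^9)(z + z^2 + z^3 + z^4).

6

(z + z^2 + z^5 + z^6) has coefficients 0,1,1,0,0,1,1 for degrees 0…6.
(1 + z^3 + z^6 + z^9) has coefficients 1,0,0,1,0,0,1,0,0,1,0,0,0 for degrees 0…12.
Finally multiplying by (z + z^2 + z^3 + z^4), the product of all factors after the first has coefficients 0,1,1,1,2,1,1,2,1,1,2,1,1 for degrees 0…12.
[z^12] = 1·1 + 1·2 + 1·2 + 1·1 = 6.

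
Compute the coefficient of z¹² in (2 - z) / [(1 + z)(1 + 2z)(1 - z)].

13652

Partial fractions give a closed form: a_n = (-3/2)·(-1)^n + (10/3)·(-2)^n + (1/6)·1^n.
At n = 12: a_12 = 13652.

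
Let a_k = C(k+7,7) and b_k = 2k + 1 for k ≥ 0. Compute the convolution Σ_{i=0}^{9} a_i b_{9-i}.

Write out a_i and b_{9-i} for i = 0,…,9 and sum the products.
Σ = 1·19 + 8·17 + 36·15 + 120·13 + 330·11 + 792·9 + 1716·7 + 3432·5 + 6435·3 + 11440·1 = 72930.

72930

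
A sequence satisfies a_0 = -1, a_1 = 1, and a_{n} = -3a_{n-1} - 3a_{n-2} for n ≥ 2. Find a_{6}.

The ordinary generating function has denominator 1 + 3x + 3x^2.
Iterating the recurrence: a_0,…,a_{6} = -1, 1, 0, -3, 9, -18, 27.

27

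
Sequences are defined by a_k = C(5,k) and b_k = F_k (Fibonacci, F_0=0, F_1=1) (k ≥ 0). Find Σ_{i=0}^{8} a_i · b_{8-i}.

This is [x^8] in the product of the two ordinary generating functions.
Σ = 1·21 + 5·13 + 10·8 + 10·5 + 5·3 + 1·2 + 0·1 + 0·1 + 0·0 = 233.

233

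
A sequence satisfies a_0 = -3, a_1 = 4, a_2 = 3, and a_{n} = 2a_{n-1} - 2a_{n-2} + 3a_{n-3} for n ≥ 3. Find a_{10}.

-168

The ordinary generating function has denominator 1 - 2t + 2t^2 - 3t^3.
Iterating the recurrence: a_0,…,a_{10} = -3, 4, 3, -11, -16, -1, -3, -52, -101, -107, -168.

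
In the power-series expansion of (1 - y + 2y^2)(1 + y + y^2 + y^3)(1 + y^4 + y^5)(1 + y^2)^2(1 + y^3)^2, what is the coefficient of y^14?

(1 - y + 2y^2) has coefficients 1,-1,2 for degrees 0…2.
(1 + y + y^2 + y^3) has coefficients 1,1,1,1,0,0,0,0,0,0,0,0,0,0,0 for degrees 0…14.
Multiplying by (1 + y^4 + y^5) gives running coefficients 1,1,1,1,1,2,2,2,1,0,0,0,0,0,0 for degrees 0…14.
Multiplying by (1 + y^2)^2 gives running coefficients 1,1,3,3,4,5,5,7,6,6,4,2,1,0,0 for degrees 0…14.
Finally multiplying by (1 + y^3)^2, the product of all factors after the first has coefficients 1,1,3,5,6,11,12,16,19,19,22,19,18,15,10 for degrees 0…14.
[y^14] = 1·10 − 1·15 + 2·18 = 31.

31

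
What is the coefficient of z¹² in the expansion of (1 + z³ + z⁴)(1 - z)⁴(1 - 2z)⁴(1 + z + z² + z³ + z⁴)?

-47

(1 + z³ + z⁴) has coefficients 1,0,0,1,1 for degrees 0…4.
(1 - z)⁴ has coefficients 1,-4,6,-4,1,0,0,0,0,0,0,0,0 for degrees 0…12.
Multiplying by (1 - 2z)⁴ gives running coefficients 1,-12,62,-180,321,-360,248,-96,16,0,0,0,0 for degrees 0…12.
Finally multiplying by (1 + z + z² + z³ + z⁴), the product of all factors after the first has coefficients 1,-11,51,-129,192,-169,91,-67,129,-192,168,-80,16 for degrees 0…12.
[z¹²] = 1·16 + 1·(-192) + 1·129 = -47.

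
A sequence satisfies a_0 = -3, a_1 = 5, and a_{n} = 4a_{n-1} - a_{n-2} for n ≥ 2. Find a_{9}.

235317

The ordinary generating function has denominator 1 - 4t + t^2.
Iterating the recurrence: a_0,…,a_{9} = -3, 5, 23, 87, 325, 1213, 4527, 16895, 63053, 235317.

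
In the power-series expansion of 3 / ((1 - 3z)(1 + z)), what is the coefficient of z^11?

398580

The denominator gives the recurrence a_n = 2a_(n−1) + 3a_(n−2) for n ≥ 2; the numerator fixes a_0 = 3, a_1 = 6.
Iterating: 3, 6, 21, 60, 183, 546, 1641, 4920, 14763, 44286, 132861, 398580, so a_11 = 398580.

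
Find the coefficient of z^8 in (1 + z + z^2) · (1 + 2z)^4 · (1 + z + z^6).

(1 + z + z^2) has coefficients 1,1,1 for degrees 0…2.
(1 + 2z)^4 has coefficients 1,8,24,32,16,0,0,0,0 for degrees 0…8.
Finally multiplying by (1 + z + z^6), the product of all factors after the first has coefficients 1,9,32,56,48,16,1,8,24 for degrees 0…8.
[z^8] = 1·24 + 1·8 + 1·1 = 33.

33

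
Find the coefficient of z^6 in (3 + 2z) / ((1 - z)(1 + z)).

The denominator gives the recurrence a_n = a_(n−2) for n ≥ 3; the numerator fixes a_0 = 3, a_1 = 2, a_2 = 3.
Iterating: 3, 2, 3, 2, 3, 2, 3, so a_6 = 3.

3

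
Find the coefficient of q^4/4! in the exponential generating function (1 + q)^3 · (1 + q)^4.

840

The EGF product rule gives c_4 = Σ_{k_1+k_2=4} C(4; k_1,k_2) · ∏ g_i(k_i), where (1+q)^3 gives the falling factorial (3)_k; (1+q)^4 gives the falling factorial (4)_k.
g_1(k) for k = 0…4: 1, 3, 6, 6, 0.
g_2(k) for k = 0…4: 1, 4, 12, 24, 24.
c_4 = Σ_k C(4,k)·g_1(k)·g_2(4−k) = 1·1·24 + 4·3·24 + 6·6·12 + 4·6·4 = 24 + 288 + 432 + 96 = 840.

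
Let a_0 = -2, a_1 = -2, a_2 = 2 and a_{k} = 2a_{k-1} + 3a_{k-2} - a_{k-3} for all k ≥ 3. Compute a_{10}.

The ordinary generating function has denominator 1 - 2t - 3t^2 + t^3.
Iterating the recurrence: a_0,…,a_{10} = -2, -2, 2, 0, 8, 14, 52, 138, 418, 1198, 3512.

3512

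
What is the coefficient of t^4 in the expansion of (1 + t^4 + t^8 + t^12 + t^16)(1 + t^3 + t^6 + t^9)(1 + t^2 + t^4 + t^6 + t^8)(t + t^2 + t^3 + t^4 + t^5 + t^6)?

(1 + t^4 + t^8 + t^12 + t^16) has coefficients 1,0,0,0,1 for degrees 0…4.
(1 + t^3 + t^6 + t^9) has coefficients 1,0,0,1,0 for degrees 0…4.
Multiplying by (1 + t^2 + t^4 + t^6 + t^8) gives running coefficients 1,0,1,1,1 for degrees 0…4.
Finally multiplying by (t + t^2 + t^3 + t^4 + t^5 + t^6), the product of all factors after the first has coefficients 0,1,1,2,3 for degrees 0…4.
[t^4] = 1·3 + 1·0 = 3.

3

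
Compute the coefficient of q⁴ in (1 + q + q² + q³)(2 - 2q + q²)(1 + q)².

(1 + q + q² + q³) has coefficients 1,1,1,1 for degrees 0…3.
(2 - 2q + q²) has coefficients 2,-2,1,0,0 for degrees 0…4.
Finally multiplying by (1 + q)², the product of all factors after the first has coefficients 2,2,-1,0,1 for degrees 0…4.
[q⁴] = 1·1 + 1·0 + 1·(-1) + 1·2 = 2.

2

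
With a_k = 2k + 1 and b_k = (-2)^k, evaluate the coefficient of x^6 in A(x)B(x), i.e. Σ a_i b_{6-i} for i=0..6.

Write out a_i and b_{6-i} for i = 0,…,6 and sum the products.
Σ = 1·64 + 3·(-32) + 5·16 + 7·(-8) + 9·4 + 11·(-2) + 13·1 = 19.

19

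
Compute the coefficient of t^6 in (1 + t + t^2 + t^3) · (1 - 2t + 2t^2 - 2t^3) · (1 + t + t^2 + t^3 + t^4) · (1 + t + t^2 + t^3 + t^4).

-8

(1 + t + t^2 + t^3) has coefficients 1,1,1,1 for degrees 0…3.
(1 - 2t + 2t^2 - 2t^3) has coefficients 1,-2,2,-2,0,0,0 for degrees 0…6.
Multiplying by (1 + t + t^2 + t^3 + t^4) gives running coefficients 1,-1,1,-1,-1,-2,0 for degrees 0…6.
Finally multiplying by (1 + t + t^2 + t^3 + t^4), the product of all factors after the first has coefficients 1,0,1,0,-1,-4,-3 for degrees 0…6.
[t^6] = 1·(-3) + 1·(-4) + 1·(-1) + 1·0 = -8.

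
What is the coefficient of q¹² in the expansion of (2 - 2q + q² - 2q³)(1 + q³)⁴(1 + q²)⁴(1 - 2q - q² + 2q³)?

(2 - 2q + q² - 2q³) has coefficients 2,-2,1,-2 for degrees 0…3.
(1 + q³)⁴ has coefficients 1,0,0,4,0,0,6,0,0,4,0,0,1 for degrees 0…12.
Multiplying by (1 + q²)⁴ gives running coefficients 1,0,4,4,6,16,10,24,25,20,36,20,25 for degrees 0…12.
Finally multiplying by (1 - 2q - q² + 2q³), the product of all factors after the first has coefficients 1,-2,3,-2,-6,8,-20,0,-1,-34,19,-22,-11 for degrees 0…12.
[q¹²] = 2·(-11) − 2·(-22) + 1·19 − 2·(-34) = 109.

109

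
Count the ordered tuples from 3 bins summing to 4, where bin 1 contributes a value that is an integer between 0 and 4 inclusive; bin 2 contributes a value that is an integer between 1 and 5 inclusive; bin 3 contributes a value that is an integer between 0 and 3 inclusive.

10

The generating function for the choices is (1 + y + y^2 + y^3 + y^4)·(y + y^2 + y^3 + y^4 + y^5)·(1 + y + y^2 + y^3); the count is [y^4].
(1 + y + y^2 + y^3 + y^4) has coefficients 1,1,1,1,1 for degrees 0…4.
(y + y^2 + y^3 + y^4 + y^5) has coefficients 0,1,1,1,1 for degrees 0…4.
Finally multiplying by (1 + y + y^2 + y^3), the product of all factors after the first has coefficients 0,1,2,3,4 for degrees 0…4.
[y^4] = 1·4 + 1·3 + 1·2 + 1·1 + 1·0 = 10.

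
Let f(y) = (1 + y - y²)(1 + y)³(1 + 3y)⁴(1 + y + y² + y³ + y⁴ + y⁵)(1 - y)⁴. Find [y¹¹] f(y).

465

(1 + y - y²) has coefficients 1,1,-1 for degrees 0…2.
(1 + y)³ has coefficients 1,3,3,1,0,0,0,0,0,0,0,0 for degrees 0…11.
Multiplying by (1 + 3y)⁴ gives running coefficients 1,15,93,307,579,621,351,81,0,0,0,0 for degrees 0…11.
Multiplying by (1 + y + y² + y³ + y⁴ + y⁵) gives running coefficients 1,16,109,416,995,1616,1966,2032,1939,1632,1053,432 for degrees 0…11.
Finally multiplying by (1 - y)⁴, the product of all factors after the first has coefficients 1,12,51,72,-78,-288,-83,300,138,-180,-3,288 for degrees 0…11.
[y¹¹] = 1·288 + 1·(-3) − 1·(-180) = 465.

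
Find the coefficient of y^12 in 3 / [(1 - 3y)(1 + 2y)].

Partial fractions give a closed form: a_n = (9/5)·3^n + (6/5)·(-2)^n.
At n = 12: a_12 = 961509.

961509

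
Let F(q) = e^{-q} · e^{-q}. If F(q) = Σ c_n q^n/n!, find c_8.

The EGF product rule gives c_8 = Σ_{k_1+k_2=8} C(8; k_1,k_2) · ∏ g_i(k_i), where e^{-q} gives (-1)^k; e^{-q} gives (-1)^k.
g_1(k) for k = 0…8: 1, -1, 1, -1, 1, -1, 1, -1, 1.
g_2(k) for k = 0…8: 1, -1, 1, -1, 1, -1, 1, -1, 1.
c_8 = Σ_k C(8,k)·g_1(k)·g_2(8−k) = 1·1·1 + 8·(-1)·(-1) + 28·1·1 + 56·(-1)·(-1) + 70·1·1 + 56·(-1)·(-1) + 28·1·1 + 8·(-1)·(-1) + 1·1·1 = 1 + 8 + 28 + 56 + 70 + 56 + 28 + 8 + 1 = 256.

256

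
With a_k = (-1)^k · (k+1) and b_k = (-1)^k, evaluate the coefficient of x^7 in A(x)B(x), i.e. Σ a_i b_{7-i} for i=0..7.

The convolution is the x^7 coefficient of A(x)B(x).
Σ = 1·(-1) − 2·1 + 3·(-1) − 4·1 + 5·(-1) − 6·1 + 7·(-1) − 8·1 = -36.

-36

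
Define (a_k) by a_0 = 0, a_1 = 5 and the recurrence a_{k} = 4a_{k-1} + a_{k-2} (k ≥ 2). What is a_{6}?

6460

The ordinary generating function has denominator 1 - 4x - x^2.
Iterating the recurrence: a_0,…,a_{6} = 0, 5, 20, 85, 360, 1525, 6460.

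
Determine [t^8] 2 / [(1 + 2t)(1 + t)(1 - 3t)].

6314

The denominator gives the recurrence a_n = 7a_(n−2) + 6a_(n−3) for n ≥ 3; the numerator fixes a_0 = 2, a_1 = 0, a_2 = 14.
Iterating: 2, 0, 14, 12, 98, 168, 758, 1764, 6314, so a_8 = 6314.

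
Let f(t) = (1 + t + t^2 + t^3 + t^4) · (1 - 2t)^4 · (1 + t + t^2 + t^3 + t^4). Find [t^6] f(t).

(1 + t + t^2 + t^3 + t^4) has coefficients 1,1,1,1,1 for degrees 0…4.
(1 - 2t)^4 has coefficients 1,-8,24,-32,16,0,0 for degrees 0…6.
Finally multiplying by (1 + t + t^2 + t^3 + t^4), the product of all factors after the first has coefficients 1,-7,17,-15,1,0,8 for degrees 0…6.
[t^6] = 1·8 + 1·0 + 1·1 + 1·(-15) + 1·17 = 11.

11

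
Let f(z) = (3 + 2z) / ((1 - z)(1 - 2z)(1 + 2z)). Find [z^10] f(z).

4777

Partial fractions give a closed form: a_n = (-5/3)·1^n + (4)·2^n + (2/3)·(-2)^n.
At n = 10: a_10 = 4777.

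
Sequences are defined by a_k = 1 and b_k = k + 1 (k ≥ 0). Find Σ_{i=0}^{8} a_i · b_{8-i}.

The convolution is the x^8 coefficient of A(x)B(x).
Σ = 1·9 + 1·8 + 1·7 + 1·6 + 1·5 + 1·4 + 1·3 + 1·2 + 1·1 = 45.

45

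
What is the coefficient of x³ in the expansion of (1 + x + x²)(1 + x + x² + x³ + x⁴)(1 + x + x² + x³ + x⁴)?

(1 + x + x²) has coefficients 1,1,1 for degrees 0…2.
(1 + x + x² + x³ + x⁴) has coefficients 1,1,1,1 for degrees 0…3.
Finally multiplying by (1 + x + x² + x³ + x⁴), the product of all factors after the first has coefficients 1,2,3,4 for degrees 0…3.
[x³] = 1·4 + 1·3 + 1·2 = 9.

9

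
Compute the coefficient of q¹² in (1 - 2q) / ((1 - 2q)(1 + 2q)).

Partial fractions give a closed form: a_n = (1)·(-2)^n.
At n = 12: a_12 = 4096.

4096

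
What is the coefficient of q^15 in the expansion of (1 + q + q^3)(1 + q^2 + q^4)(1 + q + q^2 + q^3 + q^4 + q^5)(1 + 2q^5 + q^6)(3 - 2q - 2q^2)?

(1 + q + q^3) has coefficients 1,1,0,1 for degrees 0…3.
(1 + q^2 + q^4) has coefficients 1,0,1,0,1,0,0,0,0,0,0,0,0,0,0,0 for degrees 0…15.
Multiplying by (1 + q + q^2 + q^3 + q^4 + q^5) gives running coefficients 1,1,2,2,3,3,2,2,1,1,0,0,0,0,0,0 for degrees 0…15.
Multiplying by (1 + 2q^5 + q^6) gives running coefficients 1,1,2,2,3,5,5,7,7,9,9,7,6,4,3,1 for degrees 0…15.
Finally multiplying by (3 - 2q - 2q^2), the product of all factors after the first has coefficients 3,1,2,0,1,5,-1,1,-3,-1,-5,-15,-14,-14,-11,-11 for degrees 0…15.
[q^15] = 1·(-11) + 1·(-11) + 1·(-14) = -36.

-36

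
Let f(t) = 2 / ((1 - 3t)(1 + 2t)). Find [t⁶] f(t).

926

Partial fractions give a closed form: a_n = (6/5)·3^n + (4/5)·(-2)^n.
At n = 6: a_6 = 926.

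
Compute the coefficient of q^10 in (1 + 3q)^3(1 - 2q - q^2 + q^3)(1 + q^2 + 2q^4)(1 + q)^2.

-63

(1 + 3q)^3 has coefficients 1,9,27,27 for degrees 0…3.
(1 - 2q - q^2 + q^3) has coefficients 1,-2,-1,1,0,0,0,0,0,0,0 for degrees 0…10.
Multiplying by (1 + q^2 + 2q^4) gives running coefficients 1,-2,0,-1,1,-3,-2,2,0,0,0 for degrees 0…10.
Finally multiplying by (1 + q)^2, the product of all factors after the first has coefficients 1,0,-3,-3,-1,-2,-7,-5,2,2,0 for degrees 0…10.
[q^10] = 1·0 + 9·2 + 27·2 + 27·(-5) = -63.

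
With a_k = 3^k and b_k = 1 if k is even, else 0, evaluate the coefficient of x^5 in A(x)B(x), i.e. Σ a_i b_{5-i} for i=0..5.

273

The convolution is the t^5 coefficient of A(t)B(t).
Σ = 1·0 + 3·1 + 9·0 + 27·1 + 81·0 + 243·1 = 273.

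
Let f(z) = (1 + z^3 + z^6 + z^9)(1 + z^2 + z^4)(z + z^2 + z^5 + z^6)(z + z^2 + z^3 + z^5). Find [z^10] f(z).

(1 + z^3 + z^6 + z^9) has coefficients 1,0,0,1,0,0,1,0,0,1 for degrees 0…9.
(1 + z^2 + z^4) has coefficients 1,0,1,0,1,0,0,0,0,0,0 for degrees 0…10.
Multiplying by (z + z^2 + z^5 + z^6) gives running coefficients 0,1,1,1,1,2,2,1,1,1,1 for degrees 0…10.
Finally multiplying by (z + z^2 + z^3 + z^5), the product of all factors after the first has coefficients 0,0,1,2,3,3,5,6,6,5,5 for degrees 0…10.
[z^10] = 1·5 + 1·6 + 1·3 + 1·0 = 14.

14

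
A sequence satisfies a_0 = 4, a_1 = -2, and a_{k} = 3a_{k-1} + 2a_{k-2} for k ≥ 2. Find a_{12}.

The ordinary generating function has denominator 1 - 3t - 2t^2.
Iterating the recurrence: a_0,…,a_{12} = 4, -2, 2, 2, 10, 34, 122, 434, 1546, 5506, 19610, 69842, 248746.

248746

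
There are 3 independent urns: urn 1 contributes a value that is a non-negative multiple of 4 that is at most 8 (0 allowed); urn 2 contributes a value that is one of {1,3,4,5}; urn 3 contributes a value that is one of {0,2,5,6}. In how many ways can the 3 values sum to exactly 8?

The generating function for the choices is (1 + y⁴ + y⁸)·(y + y³ + y⁴ + y⁵)·(1 + y² + y⁵ + y⁶); the count is [y⁸].
(1 + y⁴ + y⁸) has coefficients 1,0,0,0,1,0,0,0,1 for degrees 0…8.
(y + y³ + y⁴ + y⁵) has coefficients 0,1,0,1,1,1,0,0,0 for degrees 0…8.
Finally multiplying by (1 + y² + y⁵ + y⁶), the product of all factors after the first has coefficients 0,1,0,2,1,2,2,2,1 for degrees 0…8.
[y⁸] = 1·1 + 1·1 + 1·0 = 2.

2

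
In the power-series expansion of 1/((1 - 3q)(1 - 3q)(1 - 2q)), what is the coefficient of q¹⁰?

1598419

The denominator gives the recurrence a_n = 8a_(n−1) − 21a_(n−2) + 18a_(n−3) for n ≥ 3; the numerator fixes a_0 = 1, a_1 = 8, a_2 = 43.
Iterating: 1, 8, 43, 194, 793, 3044, 11191, 39878, 138805, 474440, 1598419, so a_10 = 1598419.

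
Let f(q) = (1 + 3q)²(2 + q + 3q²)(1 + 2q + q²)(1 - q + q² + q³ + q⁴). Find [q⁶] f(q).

(1 + 3q)² has coefficients 1,6,9 for degrees 0…2.
(2 + q + 3q²) has coefficients 2,1,3,0,0,0,0 for degrees 0…6.
Multiplying by (1 + 2q + q²) gives running coefficients 2,5,7,7,3,0,0 for degrees 0…6.
Finally multiplying by (1 - q + q² + q³ + q⁴), the product of all factors after the first has coefficients 2,3,4,7,10,16,17 for degrees 0…6.
[q⁶] = 1·17 + 6·16 + 9·10 = 203.

203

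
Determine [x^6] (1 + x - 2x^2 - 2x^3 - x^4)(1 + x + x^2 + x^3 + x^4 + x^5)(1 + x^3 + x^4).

-6

(1 + x - 2x^2 - 2x^3 - x^4) has coefficients 1,1,-2,-2,-1 for degrees 0…4.
(1 + x + x^2 + x^3 + x^4 + x^5) has coefficients 1,1,1,1,1,1,0 for degrees 0…6.
Finally multiplying by (1 + x^3 + x^4), the product of all factors after the first has coefficients 1,1,1,2,3,3,2 for degrees 0…6.
[x^6] = 1·2 + 1·3 − 2·3 − 2·2 − 1·1 = -6.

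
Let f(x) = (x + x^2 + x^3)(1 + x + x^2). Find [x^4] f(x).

(x + x^2 + x^3) has coefficients 0,1,1,1 for degrees 0…3.
(1 + x + x^2) has coefficients 1,1,1,0,0 for degrees 0…4.
[x^4] = 1·0 + 1·1 + 1·1 = 2.

2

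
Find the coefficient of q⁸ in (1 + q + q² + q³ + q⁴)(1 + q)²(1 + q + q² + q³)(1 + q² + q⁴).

31

(1 + q + q² + q³ + q⁴) has coefficients 1,1,1,1,1 for degrees 0…4.
(1 + q)² has coefficients 1,2,1,0,0,0,0,0,0 for degrees 0…8.
Multiplying by (1 + q + q² + q³) gives running coefficients 1,3,4,4,3,1,0,0,0 for degrees 0…8.
Finally multiplying by (1 + q² + q⁴), the product of all factors after the first has coefficients 1,3,5,7,8,8,7,5,3 for degrees 0…8.
[q⁸] = 1·3 + 1·5 + 1·7 + 1·8 + 1·8 = 31.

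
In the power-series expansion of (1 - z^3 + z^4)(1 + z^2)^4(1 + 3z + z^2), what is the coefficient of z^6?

(1 - z^3 + z^4) has coefficients 1,0,0,-1,1 for degrees 0…4.
(1 + z^2)^4 has coefficients 1,0,4,0,6,0,4 for degrees 0…6.
Finally multiplying by (1 + 3z + z^2), the product of all factors after the first has coefficients 1,3,5,12,10,18,10 for degrees 0…6.
[z^6] = 1·10 − 1·12 + 1·5 = 3.

3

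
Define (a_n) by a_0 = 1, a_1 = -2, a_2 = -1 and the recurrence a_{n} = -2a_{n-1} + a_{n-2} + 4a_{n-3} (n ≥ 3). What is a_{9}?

110

The ordinary generating function has denominator 1 + 2x - x^2 - 4x^3.
Iterating the recurrence: a_0,…,a_{9} = 1, -2, -1, 4, -17, 34, -69, 104, -141, 110.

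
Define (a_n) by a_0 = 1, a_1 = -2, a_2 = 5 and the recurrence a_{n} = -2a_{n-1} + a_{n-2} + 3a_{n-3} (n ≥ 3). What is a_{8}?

The ordinary generating function has denominator 1 + 2z - z^2 - 3z^3.
Iterating the recurrence: a_0,…,a_{8} = 1, -2, 5, -9, 17, -28, 46, -69, 100.

100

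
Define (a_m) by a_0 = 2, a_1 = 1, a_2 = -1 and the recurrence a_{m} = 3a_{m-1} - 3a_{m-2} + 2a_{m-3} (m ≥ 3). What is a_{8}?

The ordinary generating function has denominator 1 - 3x + 3x^2 - 2x^3.
Iterating the recurrence: a_0,…,a_{8} = 2, 1, -1, -2, -1, 1, 2, 1, -1.

-1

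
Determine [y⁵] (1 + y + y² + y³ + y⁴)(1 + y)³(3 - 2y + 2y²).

21

(1 + y + y² + y³ + y⁴) has coefficients 1,1,1,1,1 for degrees 0…4.
(1 + y)³ has coefficients 1,3,3,1,0,0 for degrees 0…5.
Finally multiplying by (3 - 2y + 2y²), the product of all factors after the first has coefficients 3,7,5,3,4,2 for degrees 0…5.
[y⁵] = 1·2 + 1·4 + 1·3 + 1·5 + 1·7 = 21.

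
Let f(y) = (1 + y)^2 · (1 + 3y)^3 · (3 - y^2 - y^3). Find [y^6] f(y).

-171

(1 + y)^2 has coefficients 1,2,1 for degrees 0…2.
(1 + 3y)^3 has coefficients 1,9,27,27,0,0,0 for degrees 0…6.
Finally multiplying by (3 - y^2 - y^3), the product of all factors after the first has coefficients 3,27,80,71,-36,-54,-27 for degrees 0…6.
[y^6] = 1·(-27) + 2·(-54) + 1·(-36) = -171.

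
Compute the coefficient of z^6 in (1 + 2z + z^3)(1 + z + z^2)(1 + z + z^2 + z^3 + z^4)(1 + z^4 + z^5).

(1 + 2z + z^3) has coefficients 1,2,0,1 for degrees 0…3.
(1 + z + z^2) has coefficients 1,1,1,0,0,0,0 for degrees 0…6.
Multiplying by (1 + z + z^2 + z^3 + z^4) gives running coefficients 1,2,3,3,3,2,1 for degrees 0…6.
Finally multiplying by (1 + z^4 + z^5), the product of all factors after the first has coefficients 1,2,3,3,4,5,6 for degrees 0…6.
[z^6] = 1·6 + 2·5 + 1·3 = 19.

19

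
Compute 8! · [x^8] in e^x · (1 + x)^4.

The EGF product rule gives c_8 = Σ_{k_1+k_2=8} C(8; k_1,k_2) · ∏ g_i(k_i), where e^x gives (1)^k; (1+x)^4 gives the falling factorial (4)_k.
g_1(k) for k = 0…8: 1, 1, 1, 1, 1, 1, 1, 1, 1.
g_2(k) for k = 0…8: 1, 4, 12, 24, 24, 0, 0, 0, 0.
c_8 = Σ_k C(8,k)·g_1(k)·g_2(8−k) = 70·1·24 + 56·1·24 + 28·1·12 + 8·1·4 + 1·1·1 = 1680 + 1344 + 336 + 32 + 1 = 3393.

3393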